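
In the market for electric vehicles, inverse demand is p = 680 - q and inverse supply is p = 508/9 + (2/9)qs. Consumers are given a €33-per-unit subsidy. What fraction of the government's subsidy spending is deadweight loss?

DWL / government spending = 297/11818

Pre-subsidy: 680 - q = 508/9 + (2/9)q gives q* = 5612/11 and p* = 1868/11.
With the rebate, buyers effectively pay pb = ps − 33, where ps is the price sellers receive.
On the curves, pb = 680 - q and ps = 508/9 + (2/9)q; the wedge ps − pb = 33 gives 508/9 + (2/9)q − (680 - q) = 33, so q' = 5909/11.
Then pb = 680 − 1·(5909/11) = 1571/11 and ps = 508/9 + (2/9)·(5909/11) = 1934/11.
ΔCS = ½(5612/11 + 5909/11)(1868/11 − 1571/11) = 311067/22; ΔPS = ½(5612/11 + 5909/11)(1934/11 − 1868/11) = 34563/11.
Government spending = 33 × 5909/11 = 17727.
DWL = ½ × 33 × (5909/11 − 5612/11) = 445.5; fraction = 445.5 / 17727 = 297/11818.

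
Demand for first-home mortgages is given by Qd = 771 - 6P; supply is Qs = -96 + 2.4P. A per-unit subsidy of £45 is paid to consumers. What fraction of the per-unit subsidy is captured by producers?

Producer share = 5/7

Pre-subsidy: 771 - 6P = -96 + 2.4P gives P* = 1445/14, Q* = 1062/7.
With the rebate, buyers effectively pay Pb = Ps − 45, where Ps is the price sellers receive.
Demand in terms of Ps becomes Qd = 771 − 6(Ps − 45) = 1041 - 6Ps. Setting this equal to supply: 1041 - 6Ps = -96 + 2.4Ps, so Ps = 1895/14.
Buyers pay Pb = 1895/14 − 45 = 1265/14; Q' = -96 + 2.4·(1895/14) = 1602/7.
Buyers' price falls by P* − Pb = 1445/14 − 1265/14 = 90/7; sellers' price rises by Ps − P* = 1895/14 − 1445/14 = 225/7.
So producers capture (225/7)/45 = 5/7 of each unit of subsidy.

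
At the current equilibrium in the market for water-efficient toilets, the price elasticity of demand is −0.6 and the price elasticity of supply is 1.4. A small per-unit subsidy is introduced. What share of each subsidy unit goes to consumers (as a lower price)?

Consumer share = 0.7

For a small subsidy around the equilibrium, the benefit split depends on the relative slopes, which at a point are proportional to the elasticities.
Buyer share = εs/(εs + |εd|) = 1.4/(1.4 + 0.6) = 0.7; seller share = |εd|/(εs + |εd|) = 0.3.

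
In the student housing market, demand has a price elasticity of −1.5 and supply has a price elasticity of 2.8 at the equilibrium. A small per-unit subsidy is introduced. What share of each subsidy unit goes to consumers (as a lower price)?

Consumer share = 28/43

For a small subsidy around the equilibrium, the benefit split depends on the relative slopes, which at a point are proportional to the elasticities.
Buyer share = εs/(εs + |εd|) = 2.8/(2.8 + 1.5) = 28/43; seller share = |εd|/(εs + |εd|) = 15/43.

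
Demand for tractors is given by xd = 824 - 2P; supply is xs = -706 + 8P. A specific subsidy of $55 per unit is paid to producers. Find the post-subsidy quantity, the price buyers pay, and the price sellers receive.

Pre-subsidy: 824 - 2P = -706 + 8P gives P* = 153, x* = 518.
With the subsidy, sellers receive Ps = Pb + 55 for each unit, where Pb is the price buyers pay.
Supply in terms of Pb becomes xs = -706 + 8(Pb + 55) = -266 + 8Pb. Setting this equal to demand: 824 - 2Pb = -266 + 8Pb, so Pb = 109.
Sellers receive Ps = 109 + 55 = 164; x' = 824 − 2·109 = 606.

x' = 606; buyers pay $109; sellers receive $164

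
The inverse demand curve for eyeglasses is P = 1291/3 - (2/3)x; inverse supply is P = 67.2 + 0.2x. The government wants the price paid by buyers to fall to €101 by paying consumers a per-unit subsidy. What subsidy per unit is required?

At a buyer price of 101, quantity demanded is 645.5 − 1.5·101 = 494.
Sellers supply 494 only when they receive Ps = 67.2 + 0.2·494 = 166.
s = Ps − Pb = 166 − 101 = 65.

Required subsidy s = €65 per unit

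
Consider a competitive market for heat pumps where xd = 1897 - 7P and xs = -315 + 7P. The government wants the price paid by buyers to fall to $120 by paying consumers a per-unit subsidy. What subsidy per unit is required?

At a buyer price of 120, quantity demanded is 1897 − 7·120 = 1057.
Sellers supply 1057 only when they receive Ps with -315 + 7·Ps = 1057, i.e. Ps = 196.
s = Ps − Pb = 196 − 120 = 76.

Required subsidy s = $76 per unit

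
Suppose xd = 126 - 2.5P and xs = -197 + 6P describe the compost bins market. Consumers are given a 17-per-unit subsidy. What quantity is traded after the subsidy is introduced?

Pre-subsidy: 126 - 2.5P = -197 + 6P gives P* = 38, x* = 31.
With the rebate, buyers effectively pay Pb = Ps − 17, where Ps is the price sellers receive.
Demand in terms of Ps becomes xd = 126 − 2.5(Ps − 17) = 168.5 - 2.5Ps. Setting this equal to supply: 168.5 - 2.5Ps = -197 + 6Ps, so Ps = 43.
Buyers pay Pb = 43 − 17 = 26; x' = -197 + 6·43 = 61.

x' = 61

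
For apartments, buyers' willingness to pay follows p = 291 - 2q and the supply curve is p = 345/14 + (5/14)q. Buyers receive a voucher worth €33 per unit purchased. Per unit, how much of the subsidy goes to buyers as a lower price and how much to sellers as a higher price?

Buyers gain €28 per unit; sellers gain €5 per unit

Pre-subsidy: 291 - 2q = 345/14 + (5/14)q gives q* = 113 and p* = 65.
With the rebate, buyers effectively pay pb = ps − 33, where ps is the price sellers receive.
On the curves, pb = 291 - 2q and ps = 345/14 + (5/14)q; the wedge ps − pb = 33 gives 345/14 + (5/14)q − (291 - 2q) = 33, so q' = 127.
Then pb = 291 − 2·127 = 37 and ps = 345/14 + (5/14)·127 = 70.
Buyers' price falls by p* − pb = 65 − 37 = 28; sellers' price rises by ps − p* = 70 − 65 = 5.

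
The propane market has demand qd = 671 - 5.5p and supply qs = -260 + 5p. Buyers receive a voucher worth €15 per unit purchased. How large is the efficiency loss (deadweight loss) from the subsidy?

Deadweight loss = 4125/14

Pre-subsidy: 671 - 5.5p = -260 + 5p gives p* = 266/3, q* = 550/3.
With the rebate, buyers effectively pay pb = ps − 15, where ps is the price sellers receive.
Demand in terms of ps becomes qd = 671 − 5.5(ps − 15) = 753.5 - 5.5ps. Setting this equal to supply: 753.5 - 5.5ps = -260 + 5ps, so ps = 2027/21.
Buyers pay pb = 2027/21 − 15 = 1712/21; q' = -260 + 5·(2027/21) = 4675/21.
The subsidy expands output by 4675/21 − 550/3 = 275/7 past the efficient level; on those units the gap between marginal cost and willingness to pay runs from 0 up to 15.
DWL = ½ × 15 × 275/7 = 4125/14.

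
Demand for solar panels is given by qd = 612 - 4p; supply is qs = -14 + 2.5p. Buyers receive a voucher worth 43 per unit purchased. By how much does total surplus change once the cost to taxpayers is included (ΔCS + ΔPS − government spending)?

Pre-subsidy: 612 - 4p = -14 + 2.5p gives p* = 1252/13, q* = 2948/13.
With the rebate, buyers effectively pay pb = ps − 43, where ps is the price sellers receive.
Demand in terms of ps becomes qd = 612 − 4(ps − 43) = 784 - 4ps. Setting this equal to supply: 784 - 4ps = -14 + 2.5ps, so ps = 1596/13.
Buyers pay pb = 1596/13 − 43 = 1037/13; q' = -14 + 2.5·(1596/13) = 3808/13.
ΔCS = ½(2948/13 + 3808/13)(1252/13 − 1037/13) = 726270/169; ΔPS = ½(2948/13 + 3808/13)(1596/13 − 1252/13) = 1162032/169.
Government spending = 43 × 3808/13 = 163744/13.
Net change = 726270/169 + 1162032/169 − 163744/13 = -18490/13. The loss equals the DWL triangle ½·43·860/13.

Net change in total surplus = -18490/13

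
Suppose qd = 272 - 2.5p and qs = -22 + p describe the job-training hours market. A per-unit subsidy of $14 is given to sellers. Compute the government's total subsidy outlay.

Government cost = $1008

Pre-subsidy: 272 - 2.5p = -22 + p gives p* = 84, q* = 62.
With the subsidy, sellers receive ps = pb + 14 for each unit, where pb is the price buyers pay.
Supply in terms of pb becomes qs = -22 + 1(pb + 14) = -8 + pb. Setting this equal to demand: 272 - 2.5pb = -8 + pb, so pb = 80.
Sellers receive ps = 80 + 14 = 94; q' = 272 − 2.5·80 = 72.
Government outlay = subsidy × quantity = 14 × 72 = 1008.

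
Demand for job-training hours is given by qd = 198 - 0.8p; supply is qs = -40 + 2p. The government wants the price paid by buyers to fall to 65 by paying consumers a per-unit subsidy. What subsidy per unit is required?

At a buyer price of 65, quantity demanded is 198 − 0.8·65 = 146.
Sellers supply 146 only when they receive ps with -40 + 2·ps = 146, i.e. ps = 93.
s = ps − pb = 93 − 65 = 28.

Required subsidy s = 28 per unit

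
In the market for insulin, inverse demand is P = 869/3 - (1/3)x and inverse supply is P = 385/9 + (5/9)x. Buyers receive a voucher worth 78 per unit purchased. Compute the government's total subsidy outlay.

Government cost = 28509

Pre-subsidy: 869/3 - (1/3)x = 385/9 + (5/9)x gives x* = 277.75 and P* = 2365/12.
With the rebate, buyers effectively pay Pb = Ps − 78, where Ps is the price sellers receive.
On the curves, Pb = 869/3 - (1/3)x and Ps = 385/9 + (5/9)x; the wedge Ps − Pb = 78 gives 385/9 + (5/9)x − (869/3 - (1/3)x) = 78, so x' = 365.5.
Then Pb = 869/3 − (1/3)·365.5 = 1007/6 and Ps = 385/9 + (5/9)·365.5 = 1475/6.
Government outlay = subsidy × quantity = 78 × 365.5 = 28509.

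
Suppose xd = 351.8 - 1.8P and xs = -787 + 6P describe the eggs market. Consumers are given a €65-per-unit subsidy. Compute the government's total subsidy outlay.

Government cost = €11635

Pre-subsidy: 351.8 - 1.8P = -787 + 6P gives P* = 146, x* = 89.
With the rebate, buyers effectively pay Pb = Ps − 65, where Ps is the price sellers receive.
Demand in terms of Ps becomes xd = 351.8 − 1.8(Ps − 65) = 468.8 - 1.8Ps. Setting this equal to supply: 468.8 - 1.8Ps = -787 + 6Ps, so Ps = 161.
Buyers pay Pb = 161 − 65 = 96; x' = -787 + 6·161 = 179.
Government outlay = subsidy × quantity = 65 × 179 = 11635.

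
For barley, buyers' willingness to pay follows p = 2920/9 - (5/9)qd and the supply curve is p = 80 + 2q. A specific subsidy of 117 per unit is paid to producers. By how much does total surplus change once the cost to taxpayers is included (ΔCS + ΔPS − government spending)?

Pre-subsidy: 2920/9 - (5/9)q = 80 + 2q gives q* = 2200/23 and p* = 6240/23.
With the subsidy, sellers receive ps = pb + 117 for each unit, where pb is the price buyers pay.
On the curves, pb = 2920/9 - (5/9)q and ps = 80 + 2q; the wedge ps − pb = 117 gives 80 + 2q − (2920/9 - (5/9)q) = 117, so q' = 3253/23.
Then pb = 2920/9 − (5/9)·(3253/23) = 5655/23 and ps = 80 + 2·(3253/23) = 8346/23.
ΔCS = ½(2200/23 + 3253/23)(6240/23 − 5655/23) = 3190005/1058; ΔPS = ½(2200/23 + 3253/23)(8346/23 − 6240/23) = 5742009/529.
Government spending = 117 × 3253/23 = 380601/23.
Net change = 3190005/1058 + 5742009/529 − 380601/23 = -123201/46. The loss equals the DWL triangle ½·117·1053/23.

Net change in total surplus = -123201/46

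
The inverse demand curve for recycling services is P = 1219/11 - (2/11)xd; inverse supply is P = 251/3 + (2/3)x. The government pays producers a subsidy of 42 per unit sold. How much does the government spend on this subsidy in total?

Government cost = 3423

Pre-subsidy: 1219/11 - (2/11)x = 251/3 + (2/3)x gives x* = 32 and P* = 105.
With the subsidy, sellers receive Ps = Pb + 42 for each unit, where Pb is the price buyers pay.
On the curves, Pb = 1219/11 - (2/11)x and Ps = 251/3 + (2/3)x; the wedge Ps − Pb = 42 gives 251/3 + (2/3)x − (1219/11 - (2/11)x) = 42, so x' = 81.5.
Then Pb = 1219/11 − (2/11)·81.5 = 96 and Ps = 251/3 + (2/3)·81.5 = 138.
Government outlay = subsidy × quantity = 42 × 81.5 = 3423.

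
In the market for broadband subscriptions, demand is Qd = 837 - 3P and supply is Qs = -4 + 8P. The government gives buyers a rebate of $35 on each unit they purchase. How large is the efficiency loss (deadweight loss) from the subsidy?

Deadweight loss = 14700/11

Pre-subsidy: 837 - 3P = -4 + 8P gives P* = 841/11, Q* = 6684/11.
With the rebate, buyers effectively pay Pb = Ps − 35, where Ps is the price sellers receive.
Demand in terms of Ps becomes Qd = 837 − 3(Ps − 35) = 942 - 3Ps. Setting this equal to supply: 942 - 3Ps = -4 + 8Ps, so Ps = 86.
Buyers pay Pb = 86 − 35 = 51; Q' = -4 + 8·86 = 684.
The subsidy expands output by 684 − 6684/11 = 840/11 past the efficient level; on those units the gap between marginal cost and willingness to pay runs from 0 up to 35.
DWL = ½ × 35 × 840/11 = 14700/11.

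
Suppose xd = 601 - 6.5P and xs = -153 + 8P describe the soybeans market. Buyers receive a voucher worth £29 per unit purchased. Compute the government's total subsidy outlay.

Government cost = £10643

Pre-subsidy: 601 - 6.5P = -153 + 8P gives P* = 52, x* = 263.
With the rebate, buyers effectively pay Pb = Ps − 29, where Ps is the price sellers receive.
Demand in terms of Ps becomes xd = 601 − 6.5(Ps − 29) = 789.5 - 6.5Ps. Setting this equal to supply: 789.5 - 6.5Ps = -153 + 8Ps, so Ps = 65.
Buyers pay Pb = 65 − 29 = 36; x' = -153 + 8·65 = 367.
Government outlay = subsidy × quantity = 29 × 367 = 10643.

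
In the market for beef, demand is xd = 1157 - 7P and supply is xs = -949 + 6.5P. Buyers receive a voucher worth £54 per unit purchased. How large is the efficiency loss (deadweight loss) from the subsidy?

Pre-subsidy: 1157 - 7P = -949 + 6.5P gives P* = 156, x* = 65.
With the rebate, buyers effectively pay Pb = Ps − 54, where Ps is the price sellers receive.
Demand in terms of Ps becomes xd = 1157 − 7(Ps − 54) = 1535 - 7Ps. Setting this equal to supply: 1535 - 7Ps = -949 + 6.5Ps, so Ps = 184.
Buyers pay Pb = 184 − 54 = 130; x' = -949 + 6.5·184 = 247.
The subsidy expands output by 247 − 65 = 182 past the efficient level; on those units the gap between marginal cost and willingness to pay runs from 0 up to 54.
DWL = ½ × 54 × 182 = 4914.

Deadweight loss = £4914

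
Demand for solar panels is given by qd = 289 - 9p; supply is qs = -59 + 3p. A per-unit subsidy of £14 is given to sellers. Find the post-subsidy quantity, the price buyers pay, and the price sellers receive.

q' = 59.5; buyers pay £25.5; sellers receive £39.5

Pre-subsidy: 289 - 9p = -59 + 3p gives p* = 29, q* = 28.
With the subsidy, sellers receive ps = pb + 14 for each unit, where pb is the price buyers pay.
Supply in terms of pb becomes qs = -59 + 3(pb + 14) = -17 + 3pb. Setting this equal to demand: 289 - 9pb = -17 + 3pb, so pb = 25.5.
Sellers receive ps = 25.5 + 14 = 39.5; q' = 289 − 9·25.5 = 59.5.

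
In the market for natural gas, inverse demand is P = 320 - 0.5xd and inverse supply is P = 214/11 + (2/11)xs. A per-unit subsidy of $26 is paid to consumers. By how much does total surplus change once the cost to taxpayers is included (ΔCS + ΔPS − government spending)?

Net change in total surplus = -7436/15

Pre-subsidy: 320 - 0.5x = 214/11 + (2/11)x gives x* = 440.8 and P* = 99.6.
With the rebate, buyers effectively pay Pb = Ps − 26, where Ps is the price sellers receive.
On the curves, Pb = 320 - 0.5x and Ps = 214/11 + (2/11)x; the wedge Ps − Pb = 26 gives 214/11 + (2/11)x − (320 - 0.5x) = 26, so x' = 7184/15.
Then Pb = 320 − 0.5·(7184/15) = 1208/15 and Ps = 214/11 + (2/11)·(7184/15) = 1598/15.
ΔCS = ½(440.8 + 7184/15)(99.6 − 1208/15) = 1972828/225; ΔPS = ½(440.8 + 7184/15)(1598/15 − 99.6) = 717392/225.
Government spending = 26 × 7184/15 = 186784/15.
Net change = 1972828/225 + 717392/225 − 186784/15 = -7436/15. The loss equals the DWL triangle ½·26·572/15.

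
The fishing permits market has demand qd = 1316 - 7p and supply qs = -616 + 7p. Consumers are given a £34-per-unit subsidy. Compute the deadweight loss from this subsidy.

Deadweight loss = £2023

Pre-subsidy: 1316 - 7p = -616 + 7p gives p* = 138, q* = 350.
With the rebate, buyers effectively pay pb = ps − 34, where ps is the price sellers receive.
Demand in terms of ps becomes qd = 1316 − 7(ps − 34) = 1554 - 7ps. Setting this equal to supply: 1554 - 7ps = -616 + 7ps, so ps = 155.
Buyers pay pb = 155 − 34 = 121; q' = -616 + 7·155 = 469.
The subsidy expands output by 469 − 350 = 119 past the efficient level; on those units the gap between marginal cost and willingness to pay runs from 0 up to 34.
DWL = ½ × 34 × 119 = 2023.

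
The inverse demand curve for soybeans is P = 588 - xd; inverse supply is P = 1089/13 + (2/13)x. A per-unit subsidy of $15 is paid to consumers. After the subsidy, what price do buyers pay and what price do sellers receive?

Buyers pay $138; sellers receive $153

Pre-subsidy: 588 - x = 1089/13 + (2/13)x gives x* = 437 and P* = 151.
With the rebate, buyers effectively pay Pb = Ps − 15, where Ps is the price sellers receive.
On the curves, Pb = 588 - x and Ps = 1089/13 + (2/13)x; the wedge Ps − Pb = 15 gives 1089/13 + (2/13)x − (588 - x) = 15, so x' = 450.
Then Pb = 588 − 1·450 = 138 and Ps = 1089/13 + (2/13)·450 = 153.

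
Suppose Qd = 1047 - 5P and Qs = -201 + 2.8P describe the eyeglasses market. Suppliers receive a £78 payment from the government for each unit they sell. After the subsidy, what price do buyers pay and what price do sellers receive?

Buyers pay £132; sellers receive £210

Pre-subsidy: 1047 - 5P = -201 + 2.8P gives P* = 160, Q* = 247.
With the subsidy, sellers receive Ps = Pb + 78 for each unit, where Pb is the price buyers pay.
Supply in terms of Pb becomes Qs = -201 + 2.8(Pb + 78) = 17.4 + 2.8Pb. Setting this equal to demand: 1047 - 5Pb = 17.4 + 2.8Pb, so Pb = 132.
Sellers receive Ps = 132 + 78 = 210; Q' = 1047 − 5·132 = 387.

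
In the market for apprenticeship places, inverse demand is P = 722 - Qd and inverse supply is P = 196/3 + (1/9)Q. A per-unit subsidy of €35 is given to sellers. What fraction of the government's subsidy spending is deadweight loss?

Pre-subsidy: 722 - Q = 196/3 + (1/9)Q gives Q* = 591 and P* = 131.
With the subsidy, sellers receive Ps = Pb + 35 for each unit, where Pb is the price buyers pay.
On the curves, Pb = 722 - Q and Ps = 196/3 + (1/9)Q; the wedge Ps − Pb = 35 gives 196/3 + (1/9)Q − (722 - Q) = 35, so Q' = 622.5.
Then Pb = 722 − 1·622.5 = 99.5 and Ps = 196/3 + (1/9)·622.5 = 134.5.
ΔCS = ½(591 + 622.5)(131 − 99.5) = 19112.625; ΔPS = ½(591 + 622.5)(134.5 − 131) = 2123.625.
Government spending = 35 × 622.5 = 21787.5.
DWL = ½ × 35 × (622.5 − 591) = 551.25; fraction = 551.25 / 21787.5 = 21/830.

DWL / government spending = 21/830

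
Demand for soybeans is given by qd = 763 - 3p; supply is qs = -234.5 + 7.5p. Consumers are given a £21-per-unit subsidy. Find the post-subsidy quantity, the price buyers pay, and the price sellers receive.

Pre-subsidy: 763 - 3p = -234.5 + 7.5p gives p* = 95, q* = 478.
With the rebate, buyers effectively pay pb = ps − 21, where ps is the price sellers receive.
Demand in terms of ps becomes qd = 763 − 3(ps − 21) = 826 - 3ps. Setting this equal to supply: 826 - 3ps = -234.5 + 7.5ps, so ps = 101.
Buyers pay pb = 101 − 21 = 80; q' = -234.5 + 7.5·101 = 523.

q' = 523; buyers pay £80; sellers receive £101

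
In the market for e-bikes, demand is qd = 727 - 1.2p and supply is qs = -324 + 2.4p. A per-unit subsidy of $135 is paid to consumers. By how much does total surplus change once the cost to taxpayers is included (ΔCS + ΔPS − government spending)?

Pre-subsidy: 727 - 1.2p = -324 + 2.4p gives p* = 5255/18, q* = 1130/3.
With the rebate, buyers effectively pay pb = ps − 135, where ps is the price sellers receive.
Demand in terms of ps becomes qd = 727 − 1.2(ps − 135) = 889 - 1.2ps. Setting this equal to supply: 889 - 1.2ps = -324 + 2.4ps, so ps = 6065/18.
Buyers pay pb = 6065/18 − 135 = 3635/18; q' = -324 + 2.4·(6065/18) = 1454/3.
ΔCS = ½(1130/3 + 1454/3)(5255/18 − 3635/18) = 38760; ΔPS = ½(1130/3 + 1454/3)(6065/18 − 5255/18) = 19380.
Government spending = 135 × 1454/3 = 65430.
Net change = 38760 + 19380 − 65430 = -7290. The loss equals the DWL triangle ½·135·108.

Net change in total surplus = -$7290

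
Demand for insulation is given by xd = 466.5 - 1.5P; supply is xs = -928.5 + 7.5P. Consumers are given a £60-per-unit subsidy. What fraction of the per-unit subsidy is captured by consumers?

Pre-subsidy: 466.5 - 1.5P = -928.5 + 7.5P gives P* = 155, x* = 234.
With the rebate, buyers effectively pay Pb = Ps − 60, where Ps is the price sellers receive.
Demand in terms of Ps becomes xd = 466.5 − 1.5(Ps − 60) = 556.5 - 1.5Ps. Setting this equal to supply: 556.5 - 1.5Ps = -928.5 + 7.5Ps, so Ps = 165.
Buyers pay Pb = 165 − 60 = 105; x' = -928.5 + 7.5·165 = 309.
Buyers' price falls by P* − Pb = 155 − 105 = 50; sellers' price rises by Ps − P* = 165 − 155 = 10.
So consumers capture 50/60 = 5/6 of each unit of subsidy.

Consumer share = 5/6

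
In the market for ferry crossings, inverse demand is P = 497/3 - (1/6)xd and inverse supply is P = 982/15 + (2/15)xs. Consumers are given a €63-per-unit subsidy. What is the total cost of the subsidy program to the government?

Pre-subsidy: 497/3 - (1/6)x = 982/15 + (2/15)x gives x* = 334 and P* = 110.
With the rebate, buyers effectively pay Pb = Ps − 63, where Ps is the price sellers receive.
On the curves, Pb = 497/3 - (1/6)x and Ps = 982/15 + (2/15)x; the wedge Ps − Pb = 63 gives 982/15 + (2/15)x − (497/3 - (1/6)x) = 63, so x' = 544.
Then Pb = 497/3 − (1/6)·544 = 75 and Ps = 982/15 + (2/15)·544 = 138.
Government outlay = subsidy × quantity = 63 × 544 = 34272.

Government cost = €34272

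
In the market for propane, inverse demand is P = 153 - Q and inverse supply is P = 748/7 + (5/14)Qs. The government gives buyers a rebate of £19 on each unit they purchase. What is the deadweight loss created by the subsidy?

Pre-subsidy: 153 - Q = 748/7 + (5/14)Q gives Q* = 34 and P* = 119.
With the rebate, buyers effectively pay Pb = Ps − 19, where Ps is the price sellers receive.
On the curves, Pb = 153 - Q and Ps = 748/7 + (5/14)Q; the wedge Ps − Pb = 19 gives 748/7 + (5/14)Q − (153 - Q) = 19, so Q' = 48.
Then Pb = 153 − 1·48 = 105 and Ps = 748/7 + (5/14)·48 = 124.
The subsidy expands output by 48 − 34 = 14 past the efficient level; on those units the gap between marginal cost and willingness to pay runs from 0 up to 19.
DWL = ½ × 19 × 14 = 133.

Deadweight loss = £133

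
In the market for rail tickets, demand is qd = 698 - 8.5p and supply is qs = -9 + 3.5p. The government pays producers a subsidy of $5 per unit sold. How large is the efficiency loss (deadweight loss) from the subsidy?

Pre-subsidy: 698 - 8.5p = -9 + 3.5p gives p* = 707/12, q* = 4733/24.
With the subsidy, sellers receive ps = pb + 5 for each unit, where pb is the price buyers pay.
Supply in terms of pb becomes qs = -9 + 3.5(pb + 5) = 8.5 + 3.5pb. Setting this equal to demand: 698 - 8.5pb = 8.5 + 3.5pb, so pb = 1379/24.
Sellers receive ps = 1379/24 + 5 = 1499/24; q' = 698 − 8.5·(1379/24) = 10061/48.
The subsidy expands output by 10061/48 − 4733/24 = 595/48 past the efficient level; on those units the gap between marginal cost and willingness to pay runs from 0 up to 5.
DWL = ½ × 5 × 595/48 = 2975/96.

Deadweight loss = 2975/96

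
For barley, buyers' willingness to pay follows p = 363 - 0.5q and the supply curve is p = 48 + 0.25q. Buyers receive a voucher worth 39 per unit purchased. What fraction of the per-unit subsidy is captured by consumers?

Consumer share = 2/3

Pre-subsidy: 363 - 0.5q = 48 + 0.25q gives q* = 420 and p* = 153.
With the rebate, buyers effectively pay pb = ps − 39, where ps is the price sellers receive.
On the curves, pb = 363 - 0.5q and ps = 48 + 0.25q; the wedge ps − pb = 39 gives 48 + 0.25q − (363 - 0.5q) = 39, so q' = 472.
Then pb = 363 − 0.5·472 = 127 and ps = 48 + 0.25·472 = 166.
Buyers' price falls by p* − pb = 153 − 127 = 26; sellers' price rises by ps − p* = 166 − 153 = 13.
So consumers capture 26/39 = 2/3 of each unit of subsidy.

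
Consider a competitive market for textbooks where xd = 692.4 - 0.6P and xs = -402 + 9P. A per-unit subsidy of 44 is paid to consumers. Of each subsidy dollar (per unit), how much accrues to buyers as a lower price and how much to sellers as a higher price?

Buyers gain 41.25 per unit; sellers gain 2.75 per unit

Pre-subsidy: 692.4 - 0.6P = -402 + 9P gives P* = 114, x* = 624.
With the rebate, buyers effectively pay Pb = Ps − 44, where Ps is the price sellers receive.
Demand in terms of Ps becomes xd = 692.4 − 0.6(Ps − 44) = 718.8 - 0.6Ps. Setting this equal to supply: 718.8 - 0.6Ps = -402 + 9Ps, so Ps = 116.75.
Buyers pay Pb = 116.75 − 44 = 72.75; x' = -402 + 9·116.75 = 648.75.
Buyers' price falls by P* − Pb = 114 − 72.75 = 41.25; sellers' price rises by Ps − P* = 116.75 − 114 = 2.75.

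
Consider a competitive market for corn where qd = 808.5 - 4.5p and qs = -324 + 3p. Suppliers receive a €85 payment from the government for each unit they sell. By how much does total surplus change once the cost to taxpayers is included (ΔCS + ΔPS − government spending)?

Pre-subsidy: 808.5 - 4.5p = -324 + 3p gives p* = 151, q* = 129.
With the subsidy, sellers receive ps = pb + 85 for each unit, where pb is the price buyers pay.
Supply in terms of pb becomes qs = -324 + 3(pb + 85) = -69 + 3pb. Setting this equal to demand: 808.5 - 4.5pb = -69 + 3pb, so pb = 117.
Sellers receive ps = 117 + 85 = 202; q' = 808.5 − 4.5·117 = 282.
ΔCS = ½(129 + 282)(151 − 117) = 6987; ΔPS = ½(129 + 282)(202 − 151) = 10480.5.
Government spending = 85 × 282 = 23970.
Net change = 6987 + 10480.5 − 23970 = -6502.5. The loss equals the DWL triangle ½·85·153.

Net change in total surplus = -€6502.5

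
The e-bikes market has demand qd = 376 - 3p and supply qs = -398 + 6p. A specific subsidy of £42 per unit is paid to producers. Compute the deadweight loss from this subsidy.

Deadweight loss = £1764

Pre-subsidy: 376 - 3p = -398 + 6p gives p* = 86, q* = 118.
With the subsidy, sellers receive ps = pb + 42 for each unit, where pb is the price buyers pay.
Supply in terms of pb becomes qs = -398 + 6(pb + 42) = -146 + 6pb. Setting this equal to demand: 376 - 3pb = -146 + 6pb, so pb = 58.
Sellers receive ps = 58 + 42 = 100; q' = 376 − 3·58 = 202.
The subsidy expands output by 202 − 118 = 84 past the efficient level; on those units the gap between marginal cost and willingness to pay runs from 0 up to 42.
DWL = ½ × 42 × 84 = 1764.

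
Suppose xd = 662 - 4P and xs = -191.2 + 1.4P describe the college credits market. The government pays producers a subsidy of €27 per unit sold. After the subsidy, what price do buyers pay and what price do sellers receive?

Buyers pay €151; sellers receive €178

Pre-subsidy: 662 - 4P = -191.2 + 1.4P gives P* = 158, x* = 30.
With the subsidy, sellers receive Ps = Pb + 27 for each unit, where Pb is the price buyers pay.
Supply in terms of Pb becomes xs = -191.2 + 1.4(Pb + 27) = -153.4 + 1.4Pb. Setting this equal to demand: 662 - 4Pb = -153.4 + 1.4Pb, so Pb = 151.
Sellers receive Ps = 151 + 27 = 178; x' = 662 − 4·151 = 58.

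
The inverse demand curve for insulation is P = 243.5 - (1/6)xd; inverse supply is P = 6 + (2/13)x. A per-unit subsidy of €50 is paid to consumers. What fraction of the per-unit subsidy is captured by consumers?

Pre-subsidy: 243.5 - (1/6)x = 6 + (2/13)x gives x* = 741 and P* = 120.
With the rebate, buyers effectively pay Pb = Ps − 50, where Ps is the price sellers receive.
On the curves, Pb = 243.5 - (1/6)x and Ps = 6 + (2/13)x; the wedge Ps − Pb = 50 gives 6 + (2/13)x − (243.5 - (1/6)x) = 50, so x' = 897.
Then Pb = 243.5 − (1/6)·897 = 94 and Ps = 6 + (2/13)·897 = 144.
Buyers' price falls by P* − Pb = 120 − 94 = 26; sellers' price rises by Ps − P* = 144 − 120 = 24.
So consumers capture 26/50 = 0.52 of each unit of subsidy.

Consumer share = 0.52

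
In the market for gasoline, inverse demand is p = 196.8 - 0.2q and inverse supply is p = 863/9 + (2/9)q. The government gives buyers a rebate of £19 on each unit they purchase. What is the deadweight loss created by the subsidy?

Pre-subsidy: 196.8 - 0.2q = 863/9 + (2/9)q gives q* = 239 and p* = 149.
With the rebate, buyers effectively pay pb = ps − 19, where ps is the price sellers receive.
On the curves, pb = 196.8 - 0.2q and ps = 863/9 + (2/9)q; the wedge ps − pb = 19 gives 863/9 + (2/9)q − (196.8 - 0.2q) = 19, so q' = 284.
Then pb = 196.8 − 0.2·284 = 140 and ps = 863/9 + (2/9)·284 = 159.
The subsidy expands output by 284 − 239 = 45 past the efficient level; on those units the gap between marginal cost and willingness to pay runs from 0 up to 19.
DWL = ½ × 19 × 45 = 427.5.

Deadweight loss = £427.5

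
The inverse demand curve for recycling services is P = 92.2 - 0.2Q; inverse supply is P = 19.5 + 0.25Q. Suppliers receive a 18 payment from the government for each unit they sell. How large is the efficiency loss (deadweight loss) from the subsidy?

Pre-subsidy: 92.2 - 0.2Q = 19.5 + 0.25Q gives Q* = 1454/9 and P* = 539/9.
With the subsidy, sellers receive Ps = Pb + 18 for each unit, where Pb is the price buyers pay.
On the curves, Pb = 92.2 - 0.2Q and Ps = 19.5 + 0.25Q; the wedge Ps − Pb = 18 gives 19.5 + 0.25Q − (92.2 - 0.2Q) = 18, so Q' = 1814/9.
Then Pb = 92.2 − 0.2·(1814/9) = 467/9 and Ps = 19.5 + 0.25·(1814/9) = 629/9.
The subsidy expands output by 1814/9 − 1454/9 = 40 past the efficient level; on those units the gap between marginal cost and willingness to pay runs from 0 up to 18.
DWL = ½ × 18 × 40 = 360.

Deadweight loss = 360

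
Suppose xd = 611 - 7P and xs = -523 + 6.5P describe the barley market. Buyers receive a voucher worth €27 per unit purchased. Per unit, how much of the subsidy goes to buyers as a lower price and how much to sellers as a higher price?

Buyers gain €13 per unit; sellers gain €14 per unit

Pre-subsidy: 611 - 7P = -523 + 6.5P gives P* = 84, x* = 23.
With the rebate, buyers effectively pay Pb = Ps − 27, where Ps is the price sellers receive.
Demand in terms of Ps becomes xd = 611 − 7(Ps − 27) = 800 - 7Ps. Setting this equal to supply: 800 - 7Ps = -523 + 6.5Ps, so Ps = 98.
Buyers pay Pb = 98 − 27 = 71; x' = -523 + 6.5·98 = 114.
Buyers' price falls by P* − Pb = 84 − 71 = 13; sellers' price rises by Ps − P* = 98 − 84 = 14.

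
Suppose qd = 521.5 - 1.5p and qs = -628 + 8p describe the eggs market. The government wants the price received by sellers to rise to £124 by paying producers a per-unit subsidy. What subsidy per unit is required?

Required subsidy s = £19 per unit

At a seller price of 124, quantity supplied is -628 + 8·124 = 364.
Buyers absorb 364 only when they pay pb with 521.5 − 1.5·pb = 364, i.e. pb = 105.
s = ps − pb = 124 − 105 = 19.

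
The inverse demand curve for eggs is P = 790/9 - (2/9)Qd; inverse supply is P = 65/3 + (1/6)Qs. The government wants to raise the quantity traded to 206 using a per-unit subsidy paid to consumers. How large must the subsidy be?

At Q = 206, from the demand curve buyers pay Pb = 790/9 − (2/9)·206 = 42; from the supply curve sellers need Ps = 65/3 + (1/6)·206 = 56.
The subsidy must fill the gap: s = Ps − Pb = 56 − 42 = 14.

Required subsidy s = 14 per unit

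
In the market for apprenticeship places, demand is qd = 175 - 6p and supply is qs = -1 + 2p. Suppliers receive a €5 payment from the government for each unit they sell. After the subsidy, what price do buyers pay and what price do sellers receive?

Buyers pay €20.75; sellers receive €25.75

Pre-subsidy: 175 - 6p = -1 + 2p gives p* = 22, q* = 43.
With the subsidy, sellers receive ps = pb + 5 for each unit, where pb is the price buyers pay.
Supply in terms of pb becomes qs = -1 + 2(pb + 5) = 9 + 2pb. Setting this equal to demand: 175 - 6pb = 9 + 2pb, so pb = 20.75.
Sellers receive ps = 20.75 + 5 = 25.75; q' = 175 − 6·20.75 = 50.5.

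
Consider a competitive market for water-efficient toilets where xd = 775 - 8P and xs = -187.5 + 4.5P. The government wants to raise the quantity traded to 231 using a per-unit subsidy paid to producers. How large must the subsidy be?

At x = 231, invert demand for the buyer price: Pb = (775 − 231)/8 = 68; invert supply for the seller price: Ps = (231 − (-187.5))/4.5 = 93.
The subsidy must fill the gap: s = Ps − Pb = 93 − 68 = 25.

Required subsidy s = 25 per unit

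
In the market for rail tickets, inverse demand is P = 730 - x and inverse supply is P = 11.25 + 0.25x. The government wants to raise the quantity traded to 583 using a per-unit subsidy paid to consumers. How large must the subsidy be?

Required subsidy s = 10 per unit

At x = 583, from the demand curve buyers pay Pb = 730 − 1·583 = 147; from the supply curve sellers need Ps = 11.25 + 0.25·583 = 157.
The subsidy must fill the gap: s = Ps − Pb = 157 − 147 = 10.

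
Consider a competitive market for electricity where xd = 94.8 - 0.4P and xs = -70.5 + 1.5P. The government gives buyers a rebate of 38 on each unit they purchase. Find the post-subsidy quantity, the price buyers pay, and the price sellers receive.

x' = 72; buyers pay 57; sellers receive 95

Pre-subsidy: 94.8 - 0.4P = -70.5 + 1.5P gives P* = 87, x* = 60.
With the rebate, buyers effectively pay Pb = Ps − 38, where Ps is the price sellers receive.
Demand in terms of Ps becomes xd = 94.8 − 0.4(Ps − 38) = 110 - 0.4Ps. Setting this equal to supply: 110 - 0.4Ps = -70.5 + 1.5Ps, so Ps = 95.
Buyers pay Pb = 95 − 38 = 57; x' = -70.5 + 1.5·95 = 72.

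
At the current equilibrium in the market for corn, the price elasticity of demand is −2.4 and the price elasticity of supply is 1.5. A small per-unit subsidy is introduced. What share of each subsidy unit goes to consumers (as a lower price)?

Consumer share = 5/13

For a small subsidy around the equilibrium, the benefit split depends on the relative slopes, which at a point are proportional to the elasticities.
Buyer share = εs/(εs + |εd|) = 1.5/(1.5 + 2.4) = 5/13; seller share = |εd|/(εs + |εd|) = 8/13.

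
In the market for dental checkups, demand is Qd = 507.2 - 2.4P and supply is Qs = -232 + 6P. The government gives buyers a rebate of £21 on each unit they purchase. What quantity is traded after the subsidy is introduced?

Q' = 332

Pre-subsidy: 507.2 - 2.4P = -232 + 6P gives P* = 88, Q* = 296.
With the rebate, buyers effectively pay Pb = Ps − 21, where Ps is the price sellers receive.
Demand in terms of Ps becomes Qd = 507.2 − 2.4(Ps − 21) = 557.6 - 2.4Ps. Setting this equal to supply: 557.6 - 2.4Ps = -232 + 6Ps, so Ps = 94.
Buyers pay Pb = 94 − 21 = 73; Q' = -232 + 6·94 = 332.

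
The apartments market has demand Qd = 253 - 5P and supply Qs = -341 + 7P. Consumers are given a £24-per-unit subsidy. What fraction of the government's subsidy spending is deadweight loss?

DWL / government spending = 70/151

Pre-subsidy: 253 - 5P = -341 + 7P gives P* = 49.5, Q* = 5.5.
With the rebate, buyers effectively pay Pb = Ps − 24, where Ps is the price sellers receive.
Demand in terms of Ps becomes Qd = 253 − 5(Ps − 24) = 373 - 5Ps. Setting this equal to supply: 373 - 5Ps = -341 + 7Ps, so Ps = 59.5.
Buyers pay Pb = 59.5 − 24 = 35.5; Q' = -341 + 7·59.5 = 75.5.
ΔCS = ½(5.5 + 75.5)(49.5 − 35.5) = 567; ΔPS = ½(5.5 + 75.5)(59.5 − 49.5) = 405.
Government spending = 24 × 75.5 = 1812.
DWL = ½ × 24 × (75.5 − 5.5) = 840; fraction = 840 / 1812 = 70/151.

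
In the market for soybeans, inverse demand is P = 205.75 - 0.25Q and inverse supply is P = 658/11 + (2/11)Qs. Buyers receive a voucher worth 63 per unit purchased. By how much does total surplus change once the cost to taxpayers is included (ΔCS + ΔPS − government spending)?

Pre-subsidy: 205.75 - 0.25Q = 658/11 + (2/11)Q gives Q* = 6421/19 and P* = 2304/19.
With the rebate, buyers effectively pay Pb = Ps − 63, where Ps is the price sellers receive.
On the curves, Pb = 205.75 - 0.25Q and Ps = 658/11 + (2/11)Q; the wedge Ps − Pb = 63 gives 658/11 + (2/11)Q − (205.75 - 0.25Q) = 63, so Q' = 9193/19.
Then Pb = 205.75 − 0.25·(9193/19) = 1611/19 and Ps = 658/11 + (2/11)·(9193/19) = 2808/19.
ΔCS = ½(6421/19 + 9193/19)(2304/19 − 1611/19) = 5410251/361; ΔPS = ½(6421/19 + 9193/19)(2808/19 − 2304/19) = 3934728/361.
Government spending = 63 × 9193/19 = 579159/19.
Net change = 5410251/361 + 3934728/361 − 579159/19 = -87318/19. The loss equals the DWL triangle ½·63·2772/19.

Net change in total surplus = -87318/19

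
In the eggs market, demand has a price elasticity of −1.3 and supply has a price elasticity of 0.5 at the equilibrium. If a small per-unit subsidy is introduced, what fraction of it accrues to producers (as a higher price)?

Producer share = 13/18

For a small subsidy around the equilibrium, the benefit split depends on the relative slopes, which at a point are proportional to the elasticities.
Buyer share = εs/(εs + |εd|) = 0.5/(0.5 + 1.3) = 5/18; seller share = |εd|/(εs + |εd|) = 13/18.
So producers capture 13/18 of the subsidy.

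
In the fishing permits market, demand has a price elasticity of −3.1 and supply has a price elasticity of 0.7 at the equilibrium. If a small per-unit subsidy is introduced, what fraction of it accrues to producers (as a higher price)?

Producer share = 31/38

For a small subsidy around the equilibrium, the benefit split depends on the relative slopes, which at a point are proportional to the elasticities.
Buyer share = εs/(εs + |εd|) = 0.7/(0.7 + 3.1) = 7/38; seller share = |εd|/(εs + |εd|) = 31/38.
So producers capture 31/38 of the subsidy.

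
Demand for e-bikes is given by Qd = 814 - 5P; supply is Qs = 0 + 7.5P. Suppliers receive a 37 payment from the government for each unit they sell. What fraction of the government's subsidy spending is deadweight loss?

Pre-subsidy: 814 - 5P = 0 + 7.5P gives P* = 65.12, Q* = 488.4.
With the subsidy, sellers receive Ps = Pb + 37 for each unit, where Pb is the price buyers pay.
Supply in terms of Pb becomes Qs = 0 + 7.5(Pb + 37) = 277.5 + 7.5Pb. Setting this equal to demand: 814 - 5Pb = 277.5 + 7.5Pb, so Pb = 42.92.
Sellers receive Ps = 42.92 + 37 = 79.92; Q' = 814 − 5·42.92 = 599.4.
ΔCS = ½(488.4 + 599.4)(65.12 − 42.92) = 12074.58; ΔPS = ½(488.4 + 599.4)(79.92 − 65.12) = 8049.72.
Government spending = 37 × 599.4 = 22177.8.
DWL = ½ × 37 × (599.4 − 488.4) = 2053.5; fraction = 2053.5 / 22177.8 = 5/54.

DWL / government spending = 5/54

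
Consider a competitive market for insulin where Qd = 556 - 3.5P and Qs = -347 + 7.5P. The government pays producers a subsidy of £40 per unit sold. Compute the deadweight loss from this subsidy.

Pre-subsidy: 556 - 3.5P = -347 + 7.5P gives P* = 903/11, Q* = 5911/22.
With the subsidy, sellers receive Ps = Pb + 40 for each unit, where Pb is the price buyers pay.
Supply in terms of Pb becomes Qs = -347 + 7.5(Pb + 40) = -47 + 7.5Pb. Setting this equal to demand: 556 - 3.5Pb = -47 + 7.5Pb, so Pb = 603/11.
Sellers receive Ps = 603/11 + 40 = 1043/11; Q' = 556 − 3.5·(603/11) = 8011/22.
The subsidy expands output by 8011/22 − 5911/22 = 1050/11 past the efficient level; on those units the gap between marginal cost and willingness to pay runs from 0 up to 40.
DWL = ½ × 40 × 1050/11 = 21000/11.

Deadweight loss = 21000/11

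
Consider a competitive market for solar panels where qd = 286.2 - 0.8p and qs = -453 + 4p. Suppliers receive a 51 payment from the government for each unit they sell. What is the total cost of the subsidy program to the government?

Pre-subsidy: 286.2 - 0.8p = -453 + 4p gives p* = 154, q* = 163.
With the subsidy, sellers receive ps = pb + 51 for each unit, where pb is the price buyers pay.
Supply in terms of pb becomes qs = -453 + 4(pb + 51) = -249 + 4pb. Setting this equal to demand: 286.2 - 0.8pb = -249 + 4pb, so pb = 111.5.
Sellers receive ps = 111.5 + 51 = 162.5; q' = 286.2 − 0.8·111.5 = 197.
Government outlay = subsidy × quantity = 51 × 197 = 10047.

Government cost = 10047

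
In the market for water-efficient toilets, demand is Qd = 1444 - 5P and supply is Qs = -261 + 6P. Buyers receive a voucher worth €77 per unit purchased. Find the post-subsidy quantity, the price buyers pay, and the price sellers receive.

Q' = 879; buyers pay €113; sellers receive €190

Pre-subsidy: 1444 - 5P = -261 + 6P gives P* = 155, Q* = 669.
With the rebate, buyers effectively pay Pb = Ps − 77, where Ps is the price sellers receive.
Demand in terms of Ps becomes Qd = 1444 − 5(Ps − 77) = 1829 - 5Ps. Setting this equal to supply: 1829 - 5Ps = -261 + 6Ps, so Ps = 190.
Buyers pay Pb = 190 − 77 = 113; Q' = -261 + 6·190 = 879.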